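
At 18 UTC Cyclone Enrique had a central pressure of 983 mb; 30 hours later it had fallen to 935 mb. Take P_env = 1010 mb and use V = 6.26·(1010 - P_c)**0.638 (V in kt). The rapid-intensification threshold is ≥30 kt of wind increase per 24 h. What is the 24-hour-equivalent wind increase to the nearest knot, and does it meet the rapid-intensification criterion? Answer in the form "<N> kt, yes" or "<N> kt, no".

38 kt, yes

V₁: ΔP = 27, V ≈ 6.26 × 27^0.638 ≈ 51.26 kt.
V₂: ΔP = 75, V ≈ 6.26 × 75^0.638 ≈ 98.37 kt.
ΔV over 30 h = 47.11 kt → 24 h equivalent = 47.11 × 24/30 ≈ 37.69 kt.
38 kt ≥ 30 kt ⇒ rapid intensification.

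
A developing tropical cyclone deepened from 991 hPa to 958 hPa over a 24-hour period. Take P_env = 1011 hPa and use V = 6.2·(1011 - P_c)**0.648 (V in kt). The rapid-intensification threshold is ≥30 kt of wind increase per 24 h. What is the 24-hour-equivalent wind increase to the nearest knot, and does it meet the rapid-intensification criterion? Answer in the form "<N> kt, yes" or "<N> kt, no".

V₁: ΔP = 20, V ≈ 6.2 × 20^0.648 ≈ 43.20 kt.
V₂: ΔP = 53, V ≈ 6.2 × 53^0.648 ≈ 81.23 kt.
ΔV over 24 h = 38.03 kt → 24 h equivalent = 38.03 × 24/24 ≈ 38.03 kt.
38 kt ≥ 30 kt ⇒ rapid intensification.

38 kt, yes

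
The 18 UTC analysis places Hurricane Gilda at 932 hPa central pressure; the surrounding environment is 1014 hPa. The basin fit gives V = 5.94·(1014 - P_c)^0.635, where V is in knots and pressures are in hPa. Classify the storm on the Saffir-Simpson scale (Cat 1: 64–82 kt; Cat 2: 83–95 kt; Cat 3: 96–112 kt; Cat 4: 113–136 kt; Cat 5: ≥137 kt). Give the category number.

3

ΔP = 1014 − 932 = 82 hPa.
V ≈ 5.94 × 82^0.635 = 5.94 × 16.42 ≈ 98 kt.
98 kt falls in the Category 3 band.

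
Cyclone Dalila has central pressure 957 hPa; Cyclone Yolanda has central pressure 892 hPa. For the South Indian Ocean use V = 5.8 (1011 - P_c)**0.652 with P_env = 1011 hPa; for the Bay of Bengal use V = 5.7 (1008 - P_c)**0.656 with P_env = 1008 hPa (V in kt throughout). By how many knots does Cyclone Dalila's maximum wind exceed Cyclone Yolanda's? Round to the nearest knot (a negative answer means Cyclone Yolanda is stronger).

-51 kt

Cyclone Dalila: ΔP = 54; V ≈ 5.8 × 54^0.652 ≈ 78.15 kt.
Cyclone Yolanda: ΔP = 116; V ≈ 5.7 × 116^0.656 ≈ 128.87 kt.
Difference ≈ 78.15 − 128.87 = -50.72 → -51 kt.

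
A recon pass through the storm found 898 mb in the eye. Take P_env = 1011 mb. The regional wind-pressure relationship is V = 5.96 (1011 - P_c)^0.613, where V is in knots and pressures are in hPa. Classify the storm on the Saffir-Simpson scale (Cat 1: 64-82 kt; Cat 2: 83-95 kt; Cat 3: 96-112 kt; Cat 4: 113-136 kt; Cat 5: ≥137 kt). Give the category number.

ΔP = 1011 − 898 = 113 mb.
V ≈ 5.96 × 113^0.613 = 5.96 × 18.14 ≈ 108 kt.
108 kt falls in the Category 3 band.

3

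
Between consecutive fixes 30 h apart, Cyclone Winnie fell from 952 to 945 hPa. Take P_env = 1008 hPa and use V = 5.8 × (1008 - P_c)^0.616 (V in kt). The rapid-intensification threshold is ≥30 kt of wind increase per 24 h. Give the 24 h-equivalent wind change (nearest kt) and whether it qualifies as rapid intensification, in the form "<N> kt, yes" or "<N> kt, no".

4 kt, no

V₁: ΔP = 56, V ≈ 5.8 × 56^0.616 ≈ 69.23 kt.
V₂: ΔP = 63, V ≈ 5.8 × 63^0.616 ≈ 74.44 kt.
ΔV over 30 h = 5.21 kt → 24 h equivalent = 5.21 × 24/30 ≈ 4.17 kt.
4 kt < 30 kt ⇒ not rapid intensification.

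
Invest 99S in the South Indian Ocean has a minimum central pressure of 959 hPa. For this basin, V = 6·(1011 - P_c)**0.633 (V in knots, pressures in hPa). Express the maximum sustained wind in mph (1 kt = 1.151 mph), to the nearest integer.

ΔP = 1011 − 959 = 52 hPa.
V ≈ 6 × 52^0.633 = 6 × 12.196 ≈ 73.178 kt.
73.178 × 1.151 ≈ 84.23 mph → 84 mph.

84 mph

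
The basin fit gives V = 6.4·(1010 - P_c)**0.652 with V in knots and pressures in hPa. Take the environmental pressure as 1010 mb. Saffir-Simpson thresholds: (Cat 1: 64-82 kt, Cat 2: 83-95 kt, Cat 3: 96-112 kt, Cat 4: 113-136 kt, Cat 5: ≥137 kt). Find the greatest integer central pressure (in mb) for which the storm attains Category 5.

Category 5 begins at V = 137 kt.
Required ΔP = (137/6.4)^(1/0.652) = 21.406^1.534 ≈ 109.83 mb.
P_c ≤ 1010 − 109.83 = 900.17, so the highest integer P_c is 900 mb.

900 mb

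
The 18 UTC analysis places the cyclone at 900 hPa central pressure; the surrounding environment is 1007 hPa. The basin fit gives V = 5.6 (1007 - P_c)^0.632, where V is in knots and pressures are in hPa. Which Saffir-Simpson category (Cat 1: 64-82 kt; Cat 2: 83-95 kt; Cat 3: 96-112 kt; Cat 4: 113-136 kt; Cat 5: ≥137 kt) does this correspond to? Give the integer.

3

ΔP = 1007 − 900 = 107 hPa.
V ≈ 5.6 × 107^0.632 = 5.6 × 19.17 ≈ 107 kt.
107 kt falls in the Category 3 band.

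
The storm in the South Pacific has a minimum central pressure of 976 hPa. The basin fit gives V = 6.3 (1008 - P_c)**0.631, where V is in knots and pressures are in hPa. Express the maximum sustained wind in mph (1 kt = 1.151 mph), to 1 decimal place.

ΔP = 1008 − 976 = 32 hPa.
V ≈ 6.3 × 32^0.631 = 6.3 × 8.907 ≈ 56.116 kt.
56.116 × 1.151 ≈ 64.59 mph → 64.6 mph.

64.6 mph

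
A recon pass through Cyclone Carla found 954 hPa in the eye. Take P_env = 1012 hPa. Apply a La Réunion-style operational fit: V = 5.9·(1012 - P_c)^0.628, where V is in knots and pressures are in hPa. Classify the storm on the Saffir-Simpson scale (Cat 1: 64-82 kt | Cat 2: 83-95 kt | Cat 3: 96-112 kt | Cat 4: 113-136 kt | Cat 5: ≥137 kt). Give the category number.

1

ΔP = 1012 − 954 = 58 hPa.
V ≈ 5.9 × 58^0.628 = 5.9 × 12.81 ≈ 76 kt.
76 kt falls in the Category 1 band.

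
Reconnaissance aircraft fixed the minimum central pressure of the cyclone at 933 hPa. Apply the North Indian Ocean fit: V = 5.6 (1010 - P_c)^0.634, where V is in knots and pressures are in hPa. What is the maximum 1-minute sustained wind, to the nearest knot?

88 kt

ΔP = 1010 − 933 = 77 hPa.
77^0.634 ≈ 15.705.
V ≈ 5.6 × 15.705 ≈ 87.9 kt.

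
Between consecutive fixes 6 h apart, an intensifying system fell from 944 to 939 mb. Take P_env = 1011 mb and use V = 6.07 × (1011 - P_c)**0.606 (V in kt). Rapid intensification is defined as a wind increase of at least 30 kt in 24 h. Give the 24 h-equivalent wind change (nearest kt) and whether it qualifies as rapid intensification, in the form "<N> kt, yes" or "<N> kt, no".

V₁: ΔP = 67, V ≈ 6.07 × 67^0.606 ≈ 77.59 kt.
V₂: ΔP = 72, V ≈ 6.07 × 72^0.606 ≈ 81.05 kt.
ΔV over 6 h = 3.46 kt → 24 h equivalent = 3.46 × 24/6 ≈ 13.84 kt.
14 kt < 30 kt ⇒ not rapid intensification.

14 kt, no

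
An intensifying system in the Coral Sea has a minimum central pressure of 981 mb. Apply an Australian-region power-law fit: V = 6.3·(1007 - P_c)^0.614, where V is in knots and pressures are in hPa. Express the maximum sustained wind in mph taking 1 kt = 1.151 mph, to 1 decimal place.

ΔP = 1007 − 981 = 26 mb.
V ≈ 6.3 × 26^0.614 = 6.3 × 7.393 ≈ 46.573 kt.
46.573 × 1.151 ≈ 53.61 mph → 53.6 mph.

53.6 mph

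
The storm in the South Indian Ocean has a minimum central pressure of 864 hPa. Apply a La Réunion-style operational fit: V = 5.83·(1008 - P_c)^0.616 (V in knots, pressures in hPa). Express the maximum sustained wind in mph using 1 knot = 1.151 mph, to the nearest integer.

ΔP = 1008 − 864 = 144 hPa.
V ≈ 5.83 × 144^0.616 = 5.83 × 21.358 ≈ 124.514 kt.
124.514 × 1.151 ≈ 143.32 mph → 143 mph.

143 mph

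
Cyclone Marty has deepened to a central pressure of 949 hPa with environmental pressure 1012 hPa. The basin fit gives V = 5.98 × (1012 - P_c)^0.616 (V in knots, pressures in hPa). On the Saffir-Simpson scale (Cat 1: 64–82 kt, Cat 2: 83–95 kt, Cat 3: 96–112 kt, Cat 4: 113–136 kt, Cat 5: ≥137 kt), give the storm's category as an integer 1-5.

1

ΔP = 1012 − 949 = 63 hPa.
V ≈ 5.98 × 63^0.616 = 5.98 × 12.83 ≈ 77 kt.
77 kt falls in the Category 1 band.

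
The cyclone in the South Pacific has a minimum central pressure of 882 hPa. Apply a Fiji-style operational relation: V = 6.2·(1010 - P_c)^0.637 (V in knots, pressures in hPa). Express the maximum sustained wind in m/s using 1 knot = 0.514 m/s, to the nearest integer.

70 m/s

ΔP = 1010 − 882 = 128 hPa.
V ≈ 6.2 × 128^0.637 = 6.2 × 21.993 ≈ 136.359 kt.
136.359 × 0.514 ≈ 70.09 m/s → 70 m/s.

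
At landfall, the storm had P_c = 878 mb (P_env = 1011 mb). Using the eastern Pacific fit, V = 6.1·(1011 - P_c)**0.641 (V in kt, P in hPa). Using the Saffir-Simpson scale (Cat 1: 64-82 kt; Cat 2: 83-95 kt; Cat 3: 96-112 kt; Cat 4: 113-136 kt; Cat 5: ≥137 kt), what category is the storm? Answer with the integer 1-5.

5

ΔP = 1011 − 878 = 133 mb.
V ≈ 6.1 × 133^0.641 = 6.1 × 22.98 ≈ 140 kt.
140 kt falls in the Category 5 band.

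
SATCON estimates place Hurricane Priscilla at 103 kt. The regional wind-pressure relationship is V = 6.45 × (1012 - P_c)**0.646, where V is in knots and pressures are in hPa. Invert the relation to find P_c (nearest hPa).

ΔP = (V / 6.45)^(1/0.646) = (103/6.45)^1.548.
103/6.45 = 15.969; 15.969^1.548 ≈ 72.89 hPa.
P_c = 1012 − 72.89 = 939.11 ≈ 939 hPa.

939 hPa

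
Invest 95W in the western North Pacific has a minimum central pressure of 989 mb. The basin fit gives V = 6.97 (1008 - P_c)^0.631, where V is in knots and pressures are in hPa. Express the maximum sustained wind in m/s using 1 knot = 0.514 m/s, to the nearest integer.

ΔP = 1008 − 989 = 19 mb.
V ≈ 6.97 × 19^0.631 = 6.97 × 6.411 ≈ 44.681 kt.
44.681 × 0.514 ≈ 22.97 m/s → 23 m/s.

23 m/s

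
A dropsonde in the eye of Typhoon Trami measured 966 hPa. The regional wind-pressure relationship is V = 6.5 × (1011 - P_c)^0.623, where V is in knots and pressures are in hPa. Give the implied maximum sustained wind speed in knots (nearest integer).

70 kt

ΔP = 1011 − 966 = 45 hPa.
45^0.623 ≈ 10.714.
V ≈ 6.5 × 10.714 ≈ 69.6 kt.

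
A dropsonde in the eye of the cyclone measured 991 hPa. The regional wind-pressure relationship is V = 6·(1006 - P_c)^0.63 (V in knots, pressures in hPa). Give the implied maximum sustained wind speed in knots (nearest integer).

33 kt

ΔP = 1006 − 991 = 15 hPa.
15^0.63 ≈ 5.507.
V ≈ 6 × 5.507 ≈ 33.0 kt.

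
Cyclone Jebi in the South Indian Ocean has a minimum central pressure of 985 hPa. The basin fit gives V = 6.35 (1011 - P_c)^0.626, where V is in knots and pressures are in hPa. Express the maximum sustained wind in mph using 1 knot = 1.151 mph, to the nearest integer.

ΔP = 1011 − 985 = 26 hPa.
V ≈ 6.35 × 26^0.626 = 6.35 × 7.687 ≈ 48.814 kt.
48.814 × 1.151 ≈ 56.19 mph → 56 mph.

56 mph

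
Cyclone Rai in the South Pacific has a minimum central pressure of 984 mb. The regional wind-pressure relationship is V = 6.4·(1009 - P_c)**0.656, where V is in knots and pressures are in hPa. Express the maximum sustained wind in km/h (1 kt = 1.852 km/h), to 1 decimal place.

ΔP = 1009 − 984 = 25 mb.
V ≈ 6.4 × 25^0.656 = 6.4 × 8.261 ≈ 52.872 kt.
52.872 × 1.852 ≈ 97.92 km/h → 97.9 km/h.

97.9 km/h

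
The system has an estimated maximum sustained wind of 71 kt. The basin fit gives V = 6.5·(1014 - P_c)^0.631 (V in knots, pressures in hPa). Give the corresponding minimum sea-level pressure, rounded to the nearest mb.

970 mb

ΔP = (V / 6.5)^(1/0.631) = (71/6.5)^1.585.
71/6.5 = 10.923; 10.923^1.585 ≈ 44.21 mb.
P_c = 1014 − 44.21 = 969.79 ≈ 970 mb.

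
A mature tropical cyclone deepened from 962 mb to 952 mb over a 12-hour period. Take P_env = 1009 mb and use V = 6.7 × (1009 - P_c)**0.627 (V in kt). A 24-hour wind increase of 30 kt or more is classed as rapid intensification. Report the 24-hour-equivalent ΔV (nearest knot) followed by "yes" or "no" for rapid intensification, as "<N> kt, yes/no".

V₁: ΔP = 47, V ≈ 6.7 × 47^0.627 ≈ 74.90 kt.
V₂: ΔP = 57, V ≈ 6.7 × 57^0.627 ≈ 84.53 kt.
ΔV over 12 h = 9.63 kt → 24 h equivalent = 9.63 × 24/12 ≈ 19.26 kt.
19 kt < 30 kt ⇒ not rapid intensification.

19 kt, no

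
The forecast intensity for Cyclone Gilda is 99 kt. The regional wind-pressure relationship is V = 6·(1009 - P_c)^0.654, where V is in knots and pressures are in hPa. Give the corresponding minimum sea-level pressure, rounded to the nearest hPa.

ΔP = (V / 6)^(1/0.654) = (99/6)^1.529.
99/6 = 16.500; 16.500^1.529 ≈ 72.71 hPa.
P_c = 1009 − 72.71 = 936.29 ≈ 936 hPa.

936 hPa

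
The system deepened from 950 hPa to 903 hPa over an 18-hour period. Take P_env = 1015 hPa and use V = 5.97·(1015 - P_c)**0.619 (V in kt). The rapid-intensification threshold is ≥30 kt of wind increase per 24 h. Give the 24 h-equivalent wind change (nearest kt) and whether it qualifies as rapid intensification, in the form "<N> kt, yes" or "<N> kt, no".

42 kt, yes

V₁: ΔP = 65, V ≈ 5.97 × 65^0.619 ≈ 79.10 kt.
V₂: ΔP = 112, V ≈ 5.97 × 112^0.619 ≈ 110.77 kt.
ΔV over 18 h = 31.67 kt → 24 h equivalent = 31.67 × 24/18 ≈ 42.23 kt.
42 kt ≥ 30 kt ⇒ rapid intensification.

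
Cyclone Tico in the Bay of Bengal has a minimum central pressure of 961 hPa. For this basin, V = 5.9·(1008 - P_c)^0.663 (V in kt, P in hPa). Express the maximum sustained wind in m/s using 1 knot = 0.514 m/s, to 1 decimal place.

38.9 m/s

ΔP = 1008 − 961 = 47 hPa.
V ≈ 5.9 × 47^0.663 = 5.9 × 12.841 ≈ 75.762 kt.
75.762 × 0.514 ≈ 38.94 m/s → 38.9 m/s.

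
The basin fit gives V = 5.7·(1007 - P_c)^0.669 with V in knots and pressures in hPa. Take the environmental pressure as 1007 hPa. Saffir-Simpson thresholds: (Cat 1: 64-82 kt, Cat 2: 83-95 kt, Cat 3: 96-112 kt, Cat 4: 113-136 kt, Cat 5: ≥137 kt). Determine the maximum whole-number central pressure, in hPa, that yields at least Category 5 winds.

Category 5 begins at V = 137 kt.
Required ΔP = (137/5.7)^(1/0.669) = 24.035^1.495 ≈ 115.89 hPa.
P_c ≤ 1007 − 115.89 = 891.11, so the highest integer P_c is 891 hPa.

891 hPa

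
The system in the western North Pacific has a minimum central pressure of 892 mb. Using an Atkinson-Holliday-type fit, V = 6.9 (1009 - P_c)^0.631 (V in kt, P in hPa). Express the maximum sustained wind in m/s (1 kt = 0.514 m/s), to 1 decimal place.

ΔP = 1009 − 892 = 117 mb.
V ≈ 6.9 × 117^0.631 = 6.9 × 20.185 ≈ 139.275 kt.
139.275 × 0.514 ≈ 71.59 m/s → 71.6 m/s.

71.6 m/s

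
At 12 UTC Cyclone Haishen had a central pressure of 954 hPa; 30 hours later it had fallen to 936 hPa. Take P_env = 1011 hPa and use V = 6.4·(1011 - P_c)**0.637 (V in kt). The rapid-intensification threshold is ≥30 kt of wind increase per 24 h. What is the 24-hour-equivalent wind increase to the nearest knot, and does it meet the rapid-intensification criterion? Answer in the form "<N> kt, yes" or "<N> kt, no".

13 kt, no

V₁: ΔP = 57, V ≈ 6.4 × 57^0.637 ≈ 84.08 kt.
V₂: ΔP = 75, V ≈ 6.4 × 75^0.637 ≈ 100.14 kt.
ΔV over 30 h = 16.06 kt → 24 h equivalent = 16.06 × 24/30 ≈ 12.85 kt.
13 kt < 30 kt ⇒ not rapid intensification.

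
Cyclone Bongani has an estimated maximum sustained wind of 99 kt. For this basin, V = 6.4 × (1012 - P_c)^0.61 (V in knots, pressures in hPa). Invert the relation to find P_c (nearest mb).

ΔP = (V / 6.4)^(1/0.61) = (99/6.4)^1.639.
99/6.4 = 15.469; 15.469^1.639 ≈ 89.11 mb.
P_c = 1012 − 89.11 = 922.89 ≈ 923 mb.

923 mb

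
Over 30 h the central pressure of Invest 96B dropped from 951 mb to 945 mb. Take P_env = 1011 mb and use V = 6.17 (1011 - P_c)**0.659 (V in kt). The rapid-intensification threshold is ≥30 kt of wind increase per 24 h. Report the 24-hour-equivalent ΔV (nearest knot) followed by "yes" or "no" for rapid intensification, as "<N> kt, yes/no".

V₁: ΔP = 60, V ≈ 6.17 × 60^0.659 ≈ 91.64 kt.
V₂: ΔP = 66, V ≈ 6.17 × 66^0.659 ≈ 97.58 kt.
ΔV over 30 h = 5.94 kt → 24 h equivalent = 5.94 × 24/30 ≈ 4.75 kt.
5 kt < 30 kt ⇒ not rapid intensification.

5 kt, no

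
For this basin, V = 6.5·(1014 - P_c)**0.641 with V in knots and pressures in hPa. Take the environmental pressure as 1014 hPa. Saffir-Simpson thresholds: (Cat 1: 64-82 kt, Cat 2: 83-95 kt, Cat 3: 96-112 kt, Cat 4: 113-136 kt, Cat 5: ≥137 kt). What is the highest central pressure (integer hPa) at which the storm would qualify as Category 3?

947 hPa

Category 3 begins at V = 96 kt.
Required ΔP = (96/6.5)^(1/0.641) = 14.769^1.560 ≈ 66.72 hPa.
P_c ≤ 1014 − 66.72 = 947.28, so the highest integer P_c is 947 hPa.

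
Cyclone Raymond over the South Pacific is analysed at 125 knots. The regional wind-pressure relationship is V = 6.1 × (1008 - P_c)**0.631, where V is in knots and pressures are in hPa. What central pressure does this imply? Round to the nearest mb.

ΔP = (V / 6.1)^(1/0.631) = (125/6.1)^1.585.
125/6.1 = 20.492; 20.492^1.585 ≈ 119.83 mb.
P_c = 1008 − 119.83 = 888.17 ≈ 888 mb.

888 mb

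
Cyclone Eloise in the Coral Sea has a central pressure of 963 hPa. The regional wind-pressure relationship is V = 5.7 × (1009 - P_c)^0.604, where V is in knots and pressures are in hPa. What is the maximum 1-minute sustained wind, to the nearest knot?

58 kt

ΔP = 1009 − 963 = 46 hPa.
46^0.604 ≈ 10.100.
V ≈ 5.7 × 10.100 ≈ 57.6 kt.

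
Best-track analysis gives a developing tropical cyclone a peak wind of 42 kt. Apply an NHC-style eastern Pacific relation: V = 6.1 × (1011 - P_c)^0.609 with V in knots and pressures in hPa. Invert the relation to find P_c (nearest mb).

ΔP = (V / 6.1)^(1/0.609) = (42/6.1)^1.642.
42/6.1 = 6.885; 6.885^1.642 ≈ 23.76 mb.
P_c = 1011 − 23.76 = 987.24 ≈ 987 mb.

987 mb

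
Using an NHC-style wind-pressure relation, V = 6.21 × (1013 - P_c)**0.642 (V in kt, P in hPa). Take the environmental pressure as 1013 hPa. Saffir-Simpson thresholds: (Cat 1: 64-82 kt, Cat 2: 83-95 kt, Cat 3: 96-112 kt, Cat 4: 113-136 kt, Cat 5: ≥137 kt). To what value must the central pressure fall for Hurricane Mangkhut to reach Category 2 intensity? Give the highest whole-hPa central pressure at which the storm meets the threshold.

956 hPa

Category 2 begins at V = 83 kt.
Required ΔP = (83/6.21)^(1/0.642) = 13.366^1.558 ≈ 56.74 hPa.
P_c ≤ 1013 − 56.74 = 956.26, so the highest integer P_c is 956 hPa.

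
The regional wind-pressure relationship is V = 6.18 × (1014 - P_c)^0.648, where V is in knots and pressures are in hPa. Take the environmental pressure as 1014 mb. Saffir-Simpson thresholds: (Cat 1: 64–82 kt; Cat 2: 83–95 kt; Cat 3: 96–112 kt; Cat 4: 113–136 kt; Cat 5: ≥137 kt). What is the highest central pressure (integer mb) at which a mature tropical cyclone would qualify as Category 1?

977 mb

Category 1 begins at V = 64 kt.
Required ΔP = (64/6.18)^(1/0.648) = 10.356^1.543 ≈ 36.87 mb.
P_c ≤ 1014 − 36.87 = 977.13, so the highest integer P_c is 977 mb.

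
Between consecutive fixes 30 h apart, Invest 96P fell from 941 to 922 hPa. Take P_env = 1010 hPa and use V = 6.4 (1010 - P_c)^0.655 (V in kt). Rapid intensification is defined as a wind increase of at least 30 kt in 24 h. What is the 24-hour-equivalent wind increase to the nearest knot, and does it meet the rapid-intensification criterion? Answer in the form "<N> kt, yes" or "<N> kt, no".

14 kt, no

V₁: ΔP = 69, V ≈ 6.4 × 69^0.655 ≈ 102.48 kt.
V₂: ΔP = 88, V ≈ 6.4 × 88^0.655 ≈ 120.18 kt.
ΔV over 30 h = 17.70 kt → 24 h equivalent = 17.70 × 24/30 ≈ 14.16 kt.
14 kt < 30 kt ⇒ not rapid intensification.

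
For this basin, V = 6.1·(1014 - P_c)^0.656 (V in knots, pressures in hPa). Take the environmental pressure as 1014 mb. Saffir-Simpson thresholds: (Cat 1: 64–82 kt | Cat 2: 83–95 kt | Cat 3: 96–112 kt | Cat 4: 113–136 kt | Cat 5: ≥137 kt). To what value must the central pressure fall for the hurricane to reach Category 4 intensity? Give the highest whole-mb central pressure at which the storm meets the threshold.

Category 4 begins at V = 113 kt.
Required ΔP = (113/6.1)^(1/0.656) = 18.525^1.524 ≈ 85.61 mb.
P_c ≤ 1014 − 85.61 = 928.39, so the highest integer P_c is 928 mb.

928 mb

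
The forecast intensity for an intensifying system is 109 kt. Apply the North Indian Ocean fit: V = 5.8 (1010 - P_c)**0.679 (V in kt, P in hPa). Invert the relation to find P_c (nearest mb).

ΔP = (V / 5.8)^(1/0.679) = (109/5.8)^1.473.
109/5.8 = 18.793; 18.793^1.473 ≈ 75.21 mb.
P_c = 1010 − 75.21 = 934.79 ≈ 935 mb.

935 mb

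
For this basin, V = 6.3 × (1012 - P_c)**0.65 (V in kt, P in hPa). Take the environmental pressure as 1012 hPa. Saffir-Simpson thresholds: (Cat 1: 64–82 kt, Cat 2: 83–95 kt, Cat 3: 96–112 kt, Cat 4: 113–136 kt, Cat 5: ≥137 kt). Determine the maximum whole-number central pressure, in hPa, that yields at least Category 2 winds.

Category 2 begins at V = 83 kt.
Required ΔP = (83/6.3)^(1/0.65) = 13.175^1.538 ≈ 52.80 hPa.
P_c ≤ 1012 − 52.80 = 959.20, so the highest integer P_c is 959 hPa.

959 hPa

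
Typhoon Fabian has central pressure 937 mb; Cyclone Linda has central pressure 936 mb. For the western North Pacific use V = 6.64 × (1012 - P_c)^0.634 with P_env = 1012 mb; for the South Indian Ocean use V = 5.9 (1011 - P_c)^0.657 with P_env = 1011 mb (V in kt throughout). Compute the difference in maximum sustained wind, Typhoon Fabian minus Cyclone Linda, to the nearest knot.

Typhoon Fabian: ΔP = 75; V ≈ 6.64 × 75^0.634 ≈ 102.56 kt.
Cyclone Linda: ΔP = 75; V ≈ 5.9 × 75^0.657 ≈ 100.64 kt.
Difference ≈ 102.56 − 100.64 = 1.92 → 2 kt.

2 kt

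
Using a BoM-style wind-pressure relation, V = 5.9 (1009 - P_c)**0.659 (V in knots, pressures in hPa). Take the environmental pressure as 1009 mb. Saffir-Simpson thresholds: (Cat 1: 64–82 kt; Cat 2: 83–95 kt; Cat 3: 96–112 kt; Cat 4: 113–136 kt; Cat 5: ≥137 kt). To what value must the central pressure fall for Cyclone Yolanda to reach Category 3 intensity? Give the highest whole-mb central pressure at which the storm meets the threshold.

Category 3 begins at V = 96 kt.
Required ΔP = (96/5.9)^(1/0.659) = 16.271^1.517 ≈ 68.91 mb.
P_c ≤ 1009 − 68.91 = 940.09, so the highest integer P_c is 940 mb.

940 mb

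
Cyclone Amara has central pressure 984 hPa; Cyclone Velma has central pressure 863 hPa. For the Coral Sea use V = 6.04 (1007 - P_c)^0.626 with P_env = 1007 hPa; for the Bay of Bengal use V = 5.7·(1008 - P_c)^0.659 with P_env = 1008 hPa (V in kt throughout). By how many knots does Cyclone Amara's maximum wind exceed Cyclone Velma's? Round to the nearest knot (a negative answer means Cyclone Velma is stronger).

Cyclone Amara: ΔP = 23; V ≈ 6.04 × 23^0.626 ≈ 43.00 kt.
Cyclone Velma: ΔP = 145; V ≈ 5.7 × 145^0.659 ≈ 151.43 kt.
Difference ≈ 43.00 − 151.43 = -108.43 → -108 kt.

-108 kt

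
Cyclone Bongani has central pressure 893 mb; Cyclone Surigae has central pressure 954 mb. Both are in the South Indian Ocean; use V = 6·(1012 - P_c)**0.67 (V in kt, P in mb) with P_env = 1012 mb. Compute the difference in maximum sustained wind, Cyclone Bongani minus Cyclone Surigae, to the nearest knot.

56 kt

Cyclone Bongani: ΔP = 119; V ≈ 6 × 119^0.67 ≈ 147.49 kt.
Cyclone Surigae: ΔP = 58; V ≈ 6 × 58^0.67 ≈ 91.13 kt.
Difference ≈ 147.49 − 91.13 = 56.36 → 56 kt.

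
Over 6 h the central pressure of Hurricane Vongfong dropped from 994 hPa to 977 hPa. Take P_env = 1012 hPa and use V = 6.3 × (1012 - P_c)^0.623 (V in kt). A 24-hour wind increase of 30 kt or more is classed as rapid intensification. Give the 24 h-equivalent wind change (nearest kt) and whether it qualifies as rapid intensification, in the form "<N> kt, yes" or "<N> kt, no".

78 kt, yes

V₁: ΔP = 18, V ≈ 6.3 × 18^0.623 ≈ 38.14 kt.
V₂: ΔP = 35, V ≈ 6.3 × 35^0.623 ≈ 57.72 kt.
ΔV over 6 h = 19.58 kt → 24 h equivalent = 19.58 × 24/6 ≈ 78.32 kt.
78 kt ≥ 30 kt ⇒ rapid intensification.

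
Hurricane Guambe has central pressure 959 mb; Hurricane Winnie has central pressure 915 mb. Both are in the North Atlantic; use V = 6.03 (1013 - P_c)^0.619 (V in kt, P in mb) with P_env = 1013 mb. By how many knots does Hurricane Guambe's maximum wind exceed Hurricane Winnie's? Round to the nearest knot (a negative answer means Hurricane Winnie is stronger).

Hurricane Guambe: ΔP = 54; V ≈ 6.03 × 54^0.619 ≈ 71.23 kt.
Hurricane Winnie: ΔP = 98; V ≈ 6.03 × 98^0.619 ≈ 103.01 kt.
Difference ≈ 71.23 − 103.01 = -31.78 → -32 kt.

-32 kt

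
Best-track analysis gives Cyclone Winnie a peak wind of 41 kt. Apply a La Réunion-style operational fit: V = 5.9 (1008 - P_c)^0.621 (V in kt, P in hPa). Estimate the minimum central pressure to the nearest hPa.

ΔP = (V / 5.9)^(1/0.621) = (41/5.9)^1.610.
41/5.9 = 6.949; 6.949^1.610 ≈ 22.69 hPa.
P_c = 1008 − 22.69 = 985.31 ≈ 985 hPa.

985 hPa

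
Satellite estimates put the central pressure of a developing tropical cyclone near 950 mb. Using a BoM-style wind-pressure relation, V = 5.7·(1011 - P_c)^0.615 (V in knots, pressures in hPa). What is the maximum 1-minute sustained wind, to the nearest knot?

71 kt

ΔP = 1011 − 950 = 61 mb.
61^0.615 ≈ 12.531.
V ≈ 5.7 × 12.531 ≈ 71.4 kt.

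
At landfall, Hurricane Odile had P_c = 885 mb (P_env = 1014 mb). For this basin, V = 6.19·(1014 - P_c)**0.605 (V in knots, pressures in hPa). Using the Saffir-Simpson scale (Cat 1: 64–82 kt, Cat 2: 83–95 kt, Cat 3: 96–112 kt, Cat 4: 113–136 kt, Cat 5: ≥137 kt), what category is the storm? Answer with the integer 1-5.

4

ΔP = 1014 − 885 = 129 mb.
V ≈ 6.19 × 129^0.605 = 6.19 × 18.92 ≈ 117 kt.
117 kt falls in the Category 4 band.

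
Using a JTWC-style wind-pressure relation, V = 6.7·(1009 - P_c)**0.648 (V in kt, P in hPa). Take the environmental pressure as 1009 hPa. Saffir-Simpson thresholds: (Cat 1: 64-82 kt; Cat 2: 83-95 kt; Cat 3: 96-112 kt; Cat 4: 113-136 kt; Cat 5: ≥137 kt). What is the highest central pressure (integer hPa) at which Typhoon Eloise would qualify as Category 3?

Category 3 begins at V = 96 kt.
Required ΔP = (96/6.7)^(1/0.648) = 14.328^1.543 ≈ 60.85 hPa.
P_c ≤ 1009 − 60.85 = 948.15, so the highest integer P_c is 948 hPa.

948 hPa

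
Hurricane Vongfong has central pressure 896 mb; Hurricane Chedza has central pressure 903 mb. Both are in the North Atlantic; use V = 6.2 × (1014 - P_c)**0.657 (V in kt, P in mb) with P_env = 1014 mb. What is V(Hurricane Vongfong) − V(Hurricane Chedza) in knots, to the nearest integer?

6 kt

Hurricane Vongfong: ΔP = 118; V ≈ 6.2 × 118^0.657 ≈ 142.44 kt.
Hurricane Chedza: ΔP = 111; V ≈ 6.2 × 111^0.657 ≈ 136.83 kt.
Difference ≈ 142.44 − 136.83 = 5.61 → 6 kt.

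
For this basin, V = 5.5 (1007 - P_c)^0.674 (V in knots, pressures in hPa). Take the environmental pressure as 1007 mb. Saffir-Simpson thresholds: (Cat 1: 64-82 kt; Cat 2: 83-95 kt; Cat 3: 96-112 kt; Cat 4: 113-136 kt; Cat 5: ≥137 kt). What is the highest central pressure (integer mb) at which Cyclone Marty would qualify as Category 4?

918 mb

Category 4 begins at V = 113 kt.
Required ΔP = (113/5.5)^(1/0.674) = 20.545^1.484 ≈ 88.64 mb.
P_c ≤ 1007 − 88.64 = 918.36, so the highest integer P_c is 918 mb.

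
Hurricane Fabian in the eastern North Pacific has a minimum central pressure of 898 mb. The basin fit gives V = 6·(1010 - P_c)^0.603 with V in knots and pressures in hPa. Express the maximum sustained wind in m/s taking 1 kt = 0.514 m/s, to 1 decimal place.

ΔP = 1010 − 898 = 112 mb.
V ≈ 6 × 112^0.603 = 6 × 17.206 ≈ 103.236 kt.
103.236 × 0.514 ≈ 53.06 m/s → 53.1 m/s.

53.1 m/s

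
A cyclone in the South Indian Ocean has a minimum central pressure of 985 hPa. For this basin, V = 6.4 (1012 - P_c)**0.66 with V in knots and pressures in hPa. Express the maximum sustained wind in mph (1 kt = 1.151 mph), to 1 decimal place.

ΔP = 1012 − 985 = 27 hPa.
V ≈ 6.4 × 27^0.66 = 6.4 × 8.804 ≈ 56.348 kt.
56.348 × 1.151 ≈ 64.86 mph → 64.9 mph.

64.9 mph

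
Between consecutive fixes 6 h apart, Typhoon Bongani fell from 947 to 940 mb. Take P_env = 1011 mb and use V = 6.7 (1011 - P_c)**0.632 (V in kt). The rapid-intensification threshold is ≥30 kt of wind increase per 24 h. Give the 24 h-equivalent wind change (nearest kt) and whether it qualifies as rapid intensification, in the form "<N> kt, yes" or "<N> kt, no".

25 kt, no

V₁: ΔP = 64, V ≈ 6.7 × 64^0.632 ≈ 92.81 kt.
V₂: ΔP = 71, V ≈ 6.7 × 71^0.632 ≈ 99.10 kt.
ΔV over 6 h = 6.29 kt → 24 h equivalent = 6.29 × 24/6 ≈ 25.16 kt.
25 kt < 30 kt ⇒ not rapid intensification.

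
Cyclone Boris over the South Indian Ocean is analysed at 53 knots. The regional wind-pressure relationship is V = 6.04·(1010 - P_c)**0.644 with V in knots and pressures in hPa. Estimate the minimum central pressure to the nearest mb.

ΔP = (V / 6.04)^(1/0.644) = (53/6.04)^1.553.
53/6.04 = 8.775; 8.775^1.553 ≈ 29.15 mb.
P_c = 1010 − 29.15 = 980.85 ≈ 981 mb.

981 mb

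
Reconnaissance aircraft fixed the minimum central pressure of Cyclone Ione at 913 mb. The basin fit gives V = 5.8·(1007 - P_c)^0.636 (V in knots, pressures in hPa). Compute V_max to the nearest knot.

104 kt

ΔP = 1007 − 913 = 94 mb.
94^0.636 ≈ 17.985.
V ≈ 5.8 × 17.985 ≈ 104.3 kt.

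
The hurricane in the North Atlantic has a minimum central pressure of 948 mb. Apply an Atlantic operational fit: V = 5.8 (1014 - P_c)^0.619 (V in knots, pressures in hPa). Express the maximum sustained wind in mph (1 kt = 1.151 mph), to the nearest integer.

89 mph

ΔP = 1014 − 948 = 66 mb.
V ≈ 5.8 × 66^0.619 = 5.8 × 13.375 ≈ 77.576 kt.
77.576 × 1.151 ≈ 89.29 mph → 89 mph.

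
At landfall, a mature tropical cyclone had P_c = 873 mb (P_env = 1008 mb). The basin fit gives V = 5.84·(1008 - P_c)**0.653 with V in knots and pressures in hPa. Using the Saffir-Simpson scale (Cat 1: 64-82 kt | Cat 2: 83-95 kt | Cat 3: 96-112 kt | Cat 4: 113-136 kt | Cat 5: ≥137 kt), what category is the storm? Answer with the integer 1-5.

ΔP = 1008 − 873 = 135 mb.
V ≈ 5.84 × 135^0.653 = 5.84 × 24.61 ≈ 144 kt.
144 kt falls in the Category 5 band.

5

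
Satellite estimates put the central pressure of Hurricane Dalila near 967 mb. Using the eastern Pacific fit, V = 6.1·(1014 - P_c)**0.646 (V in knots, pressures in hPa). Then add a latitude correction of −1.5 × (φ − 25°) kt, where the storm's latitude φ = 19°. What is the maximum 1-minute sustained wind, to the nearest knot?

ΔP = 1014 − 967 = 47 mb.
47^0.646 ≈ 12.027.
V ≈ 6.1 × 12.027 ≈ 73.4 kt.
Latitude correction: −1.5 × (19 − 25) = 9 kt.
Corrected V ≈ 82.4 kt → 82 kt.

82 kt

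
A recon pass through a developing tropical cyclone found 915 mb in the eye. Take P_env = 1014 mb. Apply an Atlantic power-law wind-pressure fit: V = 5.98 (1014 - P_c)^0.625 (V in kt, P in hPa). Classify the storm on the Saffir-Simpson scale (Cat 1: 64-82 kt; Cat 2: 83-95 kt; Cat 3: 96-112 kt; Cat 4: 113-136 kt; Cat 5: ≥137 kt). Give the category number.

ΔP = 1014 − 915 = 99 mb.
V ≈ 5.98 × 99^0.625 = 5.98 × 17.67 ≈ 106 kt.
106 kt falls in the Category 3 band.

3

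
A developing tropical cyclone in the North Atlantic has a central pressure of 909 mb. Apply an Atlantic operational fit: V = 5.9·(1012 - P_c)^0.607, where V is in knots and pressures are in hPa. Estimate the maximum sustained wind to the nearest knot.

ΔP = 1012 − 909 = 103 mb.
103^0.607 ≈ 16.664.
V ≈ 5.9 × 16.664 ≈ 98.3 kt.

98 kt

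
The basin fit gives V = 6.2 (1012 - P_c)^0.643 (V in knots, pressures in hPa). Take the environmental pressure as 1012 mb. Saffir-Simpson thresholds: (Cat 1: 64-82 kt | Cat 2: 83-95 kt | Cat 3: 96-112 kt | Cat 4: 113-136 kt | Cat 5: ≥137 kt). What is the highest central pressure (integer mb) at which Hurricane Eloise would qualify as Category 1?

Category 1 begins at V = 64 kt.
Required ΔP = (64/6.2)^(1/0.643) = 10.323^1.555 ≈ 37.73 mb.
P_c ≤ 1012 − 37.73 = 974.27, so the highest integer P_c is 974 mb.

974 mb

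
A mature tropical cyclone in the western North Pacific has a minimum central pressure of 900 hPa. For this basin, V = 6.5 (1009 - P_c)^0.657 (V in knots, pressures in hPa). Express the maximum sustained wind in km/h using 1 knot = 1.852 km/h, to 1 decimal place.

262.5 km/h

ΔP = 1009 − 900 = 109 hPa.
V ≈ 6.5 × 109^0.657 = 6.5 × 21.807 ≈ 141.743 kt.
141.743 × 1.852 ≈ 262.51 km/h → 262.5 km/h.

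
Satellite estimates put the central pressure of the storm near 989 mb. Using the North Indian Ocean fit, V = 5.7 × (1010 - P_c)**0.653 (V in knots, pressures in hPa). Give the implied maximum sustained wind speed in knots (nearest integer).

ΔP = 1010 − 989 = 21 mb.
21^0.653 ≈ 7.301.
V ≈ 5.7 × 7.301 ≈ 41.6 kt.

42 kt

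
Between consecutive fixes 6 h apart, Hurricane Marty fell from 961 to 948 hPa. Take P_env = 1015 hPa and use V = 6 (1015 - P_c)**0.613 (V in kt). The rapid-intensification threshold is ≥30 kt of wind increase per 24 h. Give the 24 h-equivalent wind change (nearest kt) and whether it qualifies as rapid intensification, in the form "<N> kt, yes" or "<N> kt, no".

39 kt, yes

V₁: ΔP = 54, V ≈ 6 × 54^0.613 ≈ 69.20 kt.
V₂: ΔP = 67, V ≈ 6 × 67^0.613 ≈ 78.98 kt.
ΔV over 6 h = 9.78 kt → 24 h equivalent = 9.78 × 24/6 ≈ 39.12 kt.
39 kt ≥ 30 kt ⇒ rapid intensification.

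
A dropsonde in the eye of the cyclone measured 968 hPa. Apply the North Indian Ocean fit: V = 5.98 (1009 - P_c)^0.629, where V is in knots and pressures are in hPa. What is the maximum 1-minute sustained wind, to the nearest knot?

62 kt

ΔP = 1009 − 968 = 41 hPa.
41^0.629 ≈ 10.338.
V ≈ 5.98 × 10.338 ≈ 61.8 kt.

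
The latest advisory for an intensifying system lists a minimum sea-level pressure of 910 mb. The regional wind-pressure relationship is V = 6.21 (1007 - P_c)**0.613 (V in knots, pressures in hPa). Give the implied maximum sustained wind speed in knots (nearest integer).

103 kt

ΔP = 1007 − 910 = 97 mb.
97^0.613 ≈ 16.515.
V ≈ 6.21 × 16.515 ≈ 102.6 kt.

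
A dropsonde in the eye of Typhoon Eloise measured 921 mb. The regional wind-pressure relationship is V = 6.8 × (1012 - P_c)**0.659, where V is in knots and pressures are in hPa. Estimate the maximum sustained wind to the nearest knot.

133 kt

ΔP = 1012 − 921 = 91 mb.
91^0.659 ≈ 19.544.
V ≈ 6.8 × 19.544 ≈ 132.9 kt.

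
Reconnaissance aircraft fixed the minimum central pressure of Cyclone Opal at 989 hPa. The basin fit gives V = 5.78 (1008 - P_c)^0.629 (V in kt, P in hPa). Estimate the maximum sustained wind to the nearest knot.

37 kt

ΔP = 1008 − 989 = 19 hPa.
19^0.629 ≈ 6.373.
V ≈ 5.78 × 6.373 ≈ 36.8 kt.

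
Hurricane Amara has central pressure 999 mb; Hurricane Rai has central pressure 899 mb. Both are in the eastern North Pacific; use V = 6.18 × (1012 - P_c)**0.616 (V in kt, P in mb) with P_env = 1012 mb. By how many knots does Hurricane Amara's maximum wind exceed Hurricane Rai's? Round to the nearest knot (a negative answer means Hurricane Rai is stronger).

Hurricane Amara: ΔP = 13; V ≈ 6.18 × 13^0.616 ≈ 30.00 kt.
Hurricane Rai: ΔP = 113; V ≈ 6.18 × 113^0.616 ≈ 113.68 kt.
Difference ≈ 30.00 − 113.68 = -83.68 → -84 kt.

-84 kt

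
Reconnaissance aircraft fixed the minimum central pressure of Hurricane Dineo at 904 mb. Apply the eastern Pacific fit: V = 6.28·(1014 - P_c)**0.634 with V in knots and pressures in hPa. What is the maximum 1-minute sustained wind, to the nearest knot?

124 kt

ΔP = 1014 − 904 = 110 mb.
110^0.634 ≈ 19.690.
V ≈ 6.28 × 19.690 ≈ 123.7 kt.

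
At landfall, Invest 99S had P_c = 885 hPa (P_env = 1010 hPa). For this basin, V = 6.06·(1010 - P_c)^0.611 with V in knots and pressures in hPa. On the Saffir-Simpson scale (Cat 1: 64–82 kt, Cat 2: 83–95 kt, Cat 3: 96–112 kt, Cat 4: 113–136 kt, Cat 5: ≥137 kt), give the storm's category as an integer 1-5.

4

ΔP = 1010 − 885 = 125 hPa.
V ≈ 6.06 × 125^0.611 = 6.06 × 19.11 ≈ 116 kt.
116 kt falls in the Category 4 band.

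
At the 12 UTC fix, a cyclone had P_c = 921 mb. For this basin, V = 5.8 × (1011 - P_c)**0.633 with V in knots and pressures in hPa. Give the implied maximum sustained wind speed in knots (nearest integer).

ΔP = 1011 − 921 = 90 mb.
90^0.633 ≈ 17.260.
V ≈ 5.8 × 17.260 ≈ 100.1 kt.

100 kt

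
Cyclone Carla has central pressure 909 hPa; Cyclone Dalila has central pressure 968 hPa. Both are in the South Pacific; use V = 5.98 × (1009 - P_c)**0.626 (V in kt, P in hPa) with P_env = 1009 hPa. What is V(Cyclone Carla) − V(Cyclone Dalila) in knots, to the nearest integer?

46 kt

Cyclone Carla: ΔP = 100; V ≈ 5.98 × 100^0.626 ≈ 106.83 kt.
Cyclone Dalila: ΔP = 41; V ≈ 5.98 × 41^0.626 ≈ 61.14 kt.
Difference ≈ 106.83 − 61.14 = 45.69 → 46 kt.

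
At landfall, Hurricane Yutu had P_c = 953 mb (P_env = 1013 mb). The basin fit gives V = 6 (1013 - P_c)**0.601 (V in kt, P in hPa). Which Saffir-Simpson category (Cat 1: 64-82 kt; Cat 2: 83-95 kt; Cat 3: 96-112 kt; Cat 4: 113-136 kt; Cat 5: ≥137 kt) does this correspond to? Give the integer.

1

ΔP = 1013 − 953 = 60 mb.
V ≈ 6 × 60^0.601 = 6 × 11.71 ≈ 70 kt.
70 kt falls in the Category 1 band.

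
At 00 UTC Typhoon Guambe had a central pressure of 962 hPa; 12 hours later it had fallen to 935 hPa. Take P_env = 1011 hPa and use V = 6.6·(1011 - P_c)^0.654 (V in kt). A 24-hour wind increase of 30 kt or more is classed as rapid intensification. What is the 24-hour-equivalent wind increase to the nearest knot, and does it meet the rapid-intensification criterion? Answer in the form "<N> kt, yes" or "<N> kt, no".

V₁: ΔP = 49, V ≈ 6.6 × 49^0.654 ≈ 84.13 kt.
V₂: ΔP = 76, V ≈ 6.6 × 76^0.654 ≈ 112.10 kt.
ΔV over 12 h = 27.97 kt → 24 h equivalent = 27.97 × 24/12 ≈ 55.94 kt.
56 kt ≥ 30 kt ⇒ rapid intensification.

56 kt, yes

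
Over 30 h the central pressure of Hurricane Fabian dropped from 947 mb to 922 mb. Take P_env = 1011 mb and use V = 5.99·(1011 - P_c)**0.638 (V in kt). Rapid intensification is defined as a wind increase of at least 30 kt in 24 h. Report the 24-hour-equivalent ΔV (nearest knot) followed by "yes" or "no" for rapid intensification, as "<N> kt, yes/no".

16 kt, no

V₁: ΔP = 64, V ≈ 5.99 × 64^0.638 ≈ 85.07 kt.
V₂: ΔP = 89, V ≈ 5.99 × 89^0.638 ≈ 104.99 kt.
ΔV over 30 h = 19.92 kt → 24 h equivalent = 19.92 × 24/30 ≈ 15.94 kt.
16 kt < 30 kt ⇒ not rapid intensification.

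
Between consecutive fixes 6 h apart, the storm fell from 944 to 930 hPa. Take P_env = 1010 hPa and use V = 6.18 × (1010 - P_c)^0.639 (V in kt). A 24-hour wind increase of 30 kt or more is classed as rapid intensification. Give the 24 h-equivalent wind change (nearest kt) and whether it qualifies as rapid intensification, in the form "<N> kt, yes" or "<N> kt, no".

V₁: ΔP = 66, V ≈ 6.18 × 66^0.639 ≈ 89.88 kt.
V₂: ΔP = 80, V ≈ 6.18 × 80^0.639 ≈ 101.64 kt.
ΔV over 6 h = 11.76 kt → 24 h equivalent = 11.76 × 24/6 ≈ 47.04 kt.
47 kt ≥ 30 kt ⇒ rapid intensification.

47 kt, yes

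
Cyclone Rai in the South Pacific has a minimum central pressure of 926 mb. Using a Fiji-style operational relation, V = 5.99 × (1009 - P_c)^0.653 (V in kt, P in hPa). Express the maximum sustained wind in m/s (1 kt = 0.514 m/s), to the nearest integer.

ΔP = 1009 − 926 = 83 mb.
V ≈ 5.99 × 83^0.653 = 5.99 × 17.913 ≈ 107.296 kt.
107.296 × 0.514 ≈ 55.15 m/s → 55 m/s.

55 m/s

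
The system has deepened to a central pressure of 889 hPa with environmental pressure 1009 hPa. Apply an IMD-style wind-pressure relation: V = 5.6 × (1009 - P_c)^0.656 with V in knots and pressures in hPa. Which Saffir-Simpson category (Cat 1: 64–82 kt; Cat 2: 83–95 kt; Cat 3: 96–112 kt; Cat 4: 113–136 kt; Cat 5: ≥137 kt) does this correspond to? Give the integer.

4

ΔP = 1009 − 889 = 120 hPa.
V ≈ 5.6 × 120^0.656 = 5.6 × 23.12 ≈ 129 kt.
129 kt falls in the Category 4 band.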